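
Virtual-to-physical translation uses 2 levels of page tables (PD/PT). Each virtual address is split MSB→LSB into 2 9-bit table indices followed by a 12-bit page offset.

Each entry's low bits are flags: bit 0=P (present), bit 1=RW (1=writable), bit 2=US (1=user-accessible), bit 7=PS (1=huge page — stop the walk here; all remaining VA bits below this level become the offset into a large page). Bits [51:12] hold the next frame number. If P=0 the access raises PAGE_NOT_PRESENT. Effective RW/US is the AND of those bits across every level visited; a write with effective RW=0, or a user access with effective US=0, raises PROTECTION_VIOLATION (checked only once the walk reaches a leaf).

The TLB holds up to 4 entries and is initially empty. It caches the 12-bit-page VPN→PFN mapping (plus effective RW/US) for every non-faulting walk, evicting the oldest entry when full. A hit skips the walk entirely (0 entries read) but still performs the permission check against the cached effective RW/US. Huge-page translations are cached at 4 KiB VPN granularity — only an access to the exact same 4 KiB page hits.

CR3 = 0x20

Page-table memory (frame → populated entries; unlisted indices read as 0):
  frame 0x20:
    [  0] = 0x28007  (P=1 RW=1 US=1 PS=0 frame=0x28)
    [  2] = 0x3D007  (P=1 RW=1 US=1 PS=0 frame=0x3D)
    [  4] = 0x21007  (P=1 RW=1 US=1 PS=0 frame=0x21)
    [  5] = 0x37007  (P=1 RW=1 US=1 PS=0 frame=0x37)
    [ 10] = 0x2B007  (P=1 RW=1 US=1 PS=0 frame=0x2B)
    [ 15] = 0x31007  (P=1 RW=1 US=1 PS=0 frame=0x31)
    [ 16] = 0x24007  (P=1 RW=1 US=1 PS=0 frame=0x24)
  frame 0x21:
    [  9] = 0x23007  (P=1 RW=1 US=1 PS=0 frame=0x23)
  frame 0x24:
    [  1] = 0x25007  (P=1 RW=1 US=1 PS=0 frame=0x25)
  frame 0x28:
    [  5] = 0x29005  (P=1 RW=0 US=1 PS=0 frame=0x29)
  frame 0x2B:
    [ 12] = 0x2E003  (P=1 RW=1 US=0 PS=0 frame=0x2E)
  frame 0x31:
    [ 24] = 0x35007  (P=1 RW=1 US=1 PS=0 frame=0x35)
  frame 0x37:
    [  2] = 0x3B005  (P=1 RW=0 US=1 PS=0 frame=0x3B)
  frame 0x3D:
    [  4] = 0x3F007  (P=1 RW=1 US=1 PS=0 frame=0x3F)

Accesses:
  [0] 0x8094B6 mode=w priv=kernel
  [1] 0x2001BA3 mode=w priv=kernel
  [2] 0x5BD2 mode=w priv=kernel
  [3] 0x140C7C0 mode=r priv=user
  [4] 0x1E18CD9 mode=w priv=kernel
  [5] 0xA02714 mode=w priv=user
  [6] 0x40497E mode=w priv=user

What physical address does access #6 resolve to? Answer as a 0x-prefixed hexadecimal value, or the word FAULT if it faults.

Walk each access:
#0 VA=0x8094B6 (w,kernel):
  L0: frame=0x20 idx=4 entry=0x21007 [P=1 RW=1 US=1 PS=0]
  L1: frame=0x21 idx=9 entry=0x23007 [P=1 RW=1 US=1 PS=0]
  ⇒ phys 0x234B6  [2 reads]
#1 VA=0x2001BA3 (w,kernel):
  L0: frame=0x20 idx=16 entry=0x24007 [P=1 RW=1 US=1 PS=0]
  L1: frame=0x24 idx=1 entry=0x25007 [P=1 RW=1 US=1 PS=0]
  ⇒ phys 0x25BA3  [2 reads]
#2 VA=0x5BD2 (w,kernel):
  L0: frame=0x20 idx=0 entry=0x28007 [P=1 RW=1 US=1 PS=0]
  L1: frame=0x28 idx=5 entry=0x29005 [P=1 RW=0 US=1 PS=0]
  ✗ PROTECTION_VIOLATION  [2 reads]
#3 VA=0x140C7C0 (r,user):
  L0: frame=0x20 idx=10 entry=0x2B007 [P=1 RW=1 US=1 PS=0]
  L1: frame=0x2B idx=12 entry=0x2E003 [P=1 RW=1 US=0 PS=0]
  ✗ PROTECTION_VIOLATION  [2 reads]
#4 VA=0x1E18CD9 (w,kernel):
  L0: frame=0x20 idx=15 entry=0x31007 [P=1 RW=1 US=1 PS=0]
  L1: frame=0x31 idx=24 entry=0x35007 [P=1 RW=1 US=1 PS=0]
  ⇒ phys 0x35CD9  [2 reads]
#5 VA=0xA02714 (w,user):
  L0: frame=0x20 idx=5 entry=0x37007 [P=1 RW=1 US=1 PS=0]
  L1: frame=0x37 idx=2 entry=0x3B005 [P=1 RW=0 US=1 PS=0]
  ✗ PROTECTION_VIOLATION  [2 reads]
#6 VA=0x40497E (w,user):
  L0: frame=0x20 idx=2 entry=0x3D007 [P=1 RW=1 US=1 PS=0]
  L1: frame=0x3D idx=4 entry=0x3F007 [P=1 RW=1 US=1 PS=0]
  ⇒ phys 0x3F97E  [2 reads]

Access #6 PA: 0x3F97E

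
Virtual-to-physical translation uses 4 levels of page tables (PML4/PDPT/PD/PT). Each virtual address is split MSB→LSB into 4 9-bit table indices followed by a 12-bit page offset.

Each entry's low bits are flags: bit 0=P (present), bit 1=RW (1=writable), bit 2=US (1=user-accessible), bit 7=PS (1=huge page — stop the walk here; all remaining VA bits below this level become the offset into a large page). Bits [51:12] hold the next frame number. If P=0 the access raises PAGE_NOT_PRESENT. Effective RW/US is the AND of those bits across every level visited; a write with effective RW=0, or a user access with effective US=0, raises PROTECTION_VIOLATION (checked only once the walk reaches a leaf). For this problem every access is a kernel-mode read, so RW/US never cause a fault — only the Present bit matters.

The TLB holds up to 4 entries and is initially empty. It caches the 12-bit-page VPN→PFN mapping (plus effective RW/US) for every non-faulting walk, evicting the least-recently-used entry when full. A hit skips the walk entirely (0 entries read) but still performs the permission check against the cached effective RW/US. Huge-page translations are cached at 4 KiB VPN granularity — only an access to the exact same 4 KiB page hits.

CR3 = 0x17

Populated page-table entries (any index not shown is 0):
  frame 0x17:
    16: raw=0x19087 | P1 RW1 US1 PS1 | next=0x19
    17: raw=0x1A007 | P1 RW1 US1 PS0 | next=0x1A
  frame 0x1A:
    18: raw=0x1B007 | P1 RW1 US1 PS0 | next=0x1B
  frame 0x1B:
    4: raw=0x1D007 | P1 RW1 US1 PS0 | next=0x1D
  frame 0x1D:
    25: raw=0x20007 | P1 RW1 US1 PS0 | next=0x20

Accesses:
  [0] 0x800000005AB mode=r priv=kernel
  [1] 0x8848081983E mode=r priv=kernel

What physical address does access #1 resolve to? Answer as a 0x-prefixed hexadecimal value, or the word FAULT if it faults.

Walk each access:
#0 VA=0x800000005AB (r,kernel):
  lvl0: tbl 0x17, slot 16 ⇒ 0x19087 (P1/RW1/US1/PS1)
  ⇒ phys 0x195AB (huge @L0)  [1 reads]
#1 VA=0x8848081983E (r,kernel):
  lvl0: tbl 0x17, slot 17 ⇒ 0x1A007 (P1/RW1/US1/PS0)
  lvl1: tbl 0x1A, slot 18 ⇒ 0x1B007 (P1/RW1/US1/PS0)
  lvl2: tbl 0x1B, slot 4 ⇒ 0x1D007 (P1/RW1/US1/PS0)
  lvl3: tbl 0x1D, slot 25 ⇒ 0x20007 (P1/RW1/US1/PS0)
  ⇒ phys 0x2083E  [4 reads]

Access #1 PA: 0x2083E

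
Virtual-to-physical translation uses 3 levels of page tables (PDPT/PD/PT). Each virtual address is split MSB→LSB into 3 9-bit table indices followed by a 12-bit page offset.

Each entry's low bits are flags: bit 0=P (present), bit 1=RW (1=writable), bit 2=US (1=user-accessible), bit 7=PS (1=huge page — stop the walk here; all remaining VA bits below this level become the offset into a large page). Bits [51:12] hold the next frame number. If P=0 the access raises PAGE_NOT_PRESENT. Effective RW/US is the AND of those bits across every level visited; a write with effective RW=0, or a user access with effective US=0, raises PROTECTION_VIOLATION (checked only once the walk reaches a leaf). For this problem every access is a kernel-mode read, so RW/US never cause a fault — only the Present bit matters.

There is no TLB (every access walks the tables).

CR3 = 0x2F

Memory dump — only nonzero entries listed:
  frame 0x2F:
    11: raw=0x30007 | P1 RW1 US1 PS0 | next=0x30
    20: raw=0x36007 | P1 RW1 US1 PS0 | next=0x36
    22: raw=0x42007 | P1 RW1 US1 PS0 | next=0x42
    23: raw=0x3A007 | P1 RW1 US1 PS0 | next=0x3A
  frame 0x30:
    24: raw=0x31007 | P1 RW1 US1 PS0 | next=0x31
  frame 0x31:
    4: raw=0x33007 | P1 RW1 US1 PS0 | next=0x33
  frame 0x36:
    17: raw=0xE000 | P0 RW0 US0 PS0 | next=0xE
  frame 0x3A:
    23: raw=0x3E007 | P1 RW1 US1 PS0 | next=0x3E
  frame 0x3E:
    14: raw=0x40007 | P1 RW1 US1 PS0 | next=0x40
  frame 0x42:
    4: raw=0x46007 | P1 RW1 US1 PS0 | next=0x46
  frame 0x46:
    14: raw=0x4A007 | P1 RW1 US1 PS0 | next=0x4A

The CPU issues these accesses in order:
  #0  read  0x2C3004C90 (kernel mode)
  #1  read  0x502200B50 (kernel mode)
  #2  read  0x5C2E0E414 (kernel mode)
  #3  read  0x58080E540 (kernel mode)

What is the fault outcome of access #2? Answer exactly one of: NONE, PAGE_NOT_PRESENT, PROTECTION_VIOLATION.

Walk each access:
#0 VA=0x2C3004C90 (r,kernel):
  [0] read 0x2F idx=11: raw=0x30007 flags P=1 W=1 U=1 S=0
  [1] read 0x30 idx=24: raw=0x31007 flags P=1 W=1 U=1 S=0
  [2] read 0x31 idx=4: raw=0x33007 flags P=1 W=1 U=1 S=0
  ⇒ phys 0x33C90  [3 reads]
#1 VA=0x502200B50 (r,kernel):
  [0] read 0x2F idx=20: raw=0x36007 flags P=1 W=1 U=1 S=0
  [1] read 0x36 idx=17: raw=0xE000 flags P=0 W=0 U=0 S=0
  → PAGE_NOT_PRESENT  (2 entries read)
#2 VA=0x5C2E0E414 (r,kernel):
  [0] read 0x2F idx=23: raw=0x3A007 flags P=1 W=1 U=1 S=0
  [1] read 0x3A idx=23: raw=0x3E007 flags P=1 W=1 U=1 S=0
  [2] read 0x3E idx=14: raw=0x40007 flags P=1 W=1 U=1 S=0
  ⇒ phys 0x40414  [3 reads]
#3 VA=0x58080E540 (r,kernel):
  [0] read 0x2F idx=22: raw=0x42007 flags P=1 W=1 U=1 S=0
  [1] read 0x42 idx=4: raw=0x46007 flags P=1 W=1 U=1 S=0
  [2] read 0x46 idx=14: raw=0x4A007 flags P=1 W=1 U=1 S=0
  ⇒ phys 0x4A540  [3 reads]

Access #2 fault: NONE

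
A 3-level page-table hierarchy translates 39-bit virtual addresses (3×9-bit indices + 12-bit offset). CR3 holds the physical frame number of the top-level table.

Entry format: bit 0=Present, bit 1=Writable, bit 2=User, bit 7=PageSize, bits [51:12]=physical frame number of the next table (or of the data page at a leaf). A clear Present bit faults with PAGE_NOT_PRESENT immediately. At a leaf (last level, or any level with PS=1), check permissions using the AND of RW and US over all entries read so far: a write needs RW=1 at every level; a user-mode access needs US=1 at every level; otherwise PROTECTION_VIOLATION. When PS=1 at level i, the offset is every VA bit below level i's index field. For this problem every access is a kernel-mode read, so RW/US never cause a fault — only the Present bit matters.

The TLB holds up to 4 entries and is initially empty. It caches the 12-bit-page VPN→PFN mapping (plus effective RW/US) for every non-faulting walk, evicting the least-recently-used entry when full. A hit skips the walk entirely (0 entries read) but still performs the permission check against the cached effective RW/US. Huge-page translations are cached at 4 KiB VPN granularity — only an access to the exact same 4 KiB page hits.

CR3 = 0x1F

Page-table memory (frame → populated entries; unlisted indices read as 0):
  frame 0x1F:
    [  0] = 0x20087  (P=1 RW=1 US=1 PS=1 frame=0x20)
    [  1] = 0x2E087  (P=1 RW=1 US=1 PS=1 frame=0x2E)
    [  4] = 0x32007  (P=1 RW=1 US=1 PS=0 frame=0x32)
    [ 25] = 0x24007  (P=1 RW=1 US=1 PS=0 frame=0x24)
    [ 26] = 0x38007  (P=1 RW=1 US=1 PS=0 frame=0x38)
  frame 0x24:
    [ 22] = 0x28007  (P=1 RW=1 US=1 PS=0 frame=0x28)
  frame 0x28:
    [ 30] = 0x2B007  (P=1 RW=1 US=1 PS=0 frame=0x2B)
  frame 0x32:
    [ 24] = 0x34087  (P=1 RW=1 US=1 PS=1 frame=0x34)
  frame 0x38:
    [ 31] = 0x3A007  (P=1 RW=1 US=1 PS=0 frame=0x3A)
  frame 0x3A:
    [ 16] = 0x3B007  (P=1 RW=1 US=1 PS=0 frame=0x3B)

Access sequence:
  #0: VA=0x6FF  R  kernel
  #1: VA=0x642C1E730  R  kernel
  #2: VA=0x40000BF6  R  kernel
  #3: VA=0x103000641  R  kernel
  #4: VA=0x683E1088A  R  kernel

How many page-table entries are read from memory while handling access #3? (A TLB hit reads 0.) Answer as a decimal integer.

Walk each access:
#0 VA=0x6FF (r,kernel):
  lvl0: tbl 0x1F, slot 0 ⇒ 0x20087 (P1/RW1/US1/PS1)
  ✓ 0x206FF (huge @L0)  — 1 lookups
#1 VA=0x642C1E730 (r,kernel):
  lvl0: tbl 0x1F, slot 25 ⇒ 0x24007 (P1/RW1/US1/PS0)
  lvl1: tbl 0x24, slot 22 ⇒ 0x28007 (P1/RW1/US1/PS0)
  lvl2: tbl 0x28, slot 30 ⇒ 0x2B007 (P1/RW1/US1/PS0)
  ✓ 0x2B730  — 3 lookups
#2 VA=0x40000BF6 (r,kernel):
  lvl0: tbl 0x1F, slot 1 ⇒ 0x2E087 (P1/RW1/US1/PS1)
  ✓ 0x2EBF6 (huge @L0)  — 1 lookups
#3 VA=0x103000641 (r,kernel):
  lvl0: tbl 0x1F, slot 4 ⇒ 0x32007 (P1/RW1/US1/PS0)
  lvl1: tbl 0x32, slot 24 ⇒ 0x34087 (P1/RW1/US1/PS1)
  ✓ 0x34641 (huge @L1)  — 2 lookups
#4 VA=0x683E1088A (r,kernel):
  lvl0: tbl 0x1F, slot 26 ⇒ 0x38007 (P1/RW1/US1/PS0)
  lvl1: tbl 0x38, slot 31 ⇒ 0x3A007 (P1/RW1/US1/PS0)
  lvl2: tbl 0x3A, slot 16 ⇒ 0x3B007 (P1/RW1/US1/PS0)
  ✓ 0x3B88A  — 3 lookups

Entries read for #3: 2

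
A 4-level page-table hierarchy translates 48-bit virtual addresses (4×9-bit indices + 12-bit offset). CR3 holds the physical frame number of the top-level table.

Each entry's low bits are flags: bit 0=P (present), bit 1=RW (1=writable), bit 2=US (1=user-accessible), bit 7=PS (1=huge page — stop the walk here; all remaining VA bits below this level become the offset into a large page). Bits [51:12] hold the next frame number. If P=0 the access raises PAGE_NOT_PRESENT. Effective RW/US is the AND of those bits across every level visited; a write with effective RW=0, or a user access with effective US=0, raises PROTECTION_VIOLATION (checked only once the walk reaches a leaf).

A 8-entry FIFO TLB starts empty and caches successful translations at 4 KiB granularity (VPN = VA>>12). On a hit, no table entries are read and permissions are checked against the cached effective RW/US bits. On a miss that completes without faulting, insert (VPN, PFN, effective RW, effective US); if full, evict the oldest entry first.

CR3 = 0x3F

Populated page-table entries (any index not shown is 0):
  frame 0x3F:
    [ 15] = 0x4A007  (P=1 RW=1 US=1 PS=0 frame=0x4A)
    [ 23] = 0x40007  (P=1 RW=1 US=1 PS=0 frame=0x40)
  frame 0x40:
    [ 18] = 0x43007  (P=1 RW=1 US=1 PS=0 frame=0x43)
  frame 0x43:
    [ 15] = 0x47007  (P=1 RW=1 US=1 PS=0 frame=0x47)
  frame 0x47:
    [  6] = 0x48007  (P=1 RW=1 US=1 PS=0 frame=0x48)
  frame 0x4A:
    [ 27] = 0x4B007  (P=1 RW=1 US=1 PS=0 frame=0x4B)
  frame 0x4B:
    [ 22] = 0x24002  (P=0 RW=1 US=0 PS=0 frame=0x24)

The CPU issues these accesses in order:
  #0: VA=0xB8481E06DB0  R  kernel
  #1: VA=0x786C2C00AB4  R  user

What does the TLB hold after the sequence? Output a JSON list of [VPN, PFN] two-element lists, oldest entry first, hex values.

Per-access translation:
#0 VA=0xB8481E06DB0 (r,kernel):
  lvl0: tbl 0x3F, slot 23 ⇒ 0x40007 (P1/RW1/US1/PS0)
  lvl1: tbl 0x40, slot 18 ⇒ 0x43007 (P1/RW1/US1/PS0)
  lvl2: tbl 0x43, slot 15 ⇒ 0x47007 (P1/RW1/US1/PS0)
  lvl3: tbl 0x47, slot 6 ⇒ 0x48007 (P1/RW1/US1/PS0)
  ✓ 0x48DB0  — 4 lookups
#1 VA=0x786C2C00AB4 (r,user):
  lvl0: tbl 0x3F, slot 15 ⇒ 0x4A007 (P1/RW1/US1/PS0)
  lvl1: tbl 0x4A, slot 27 ⇒ 0x4B007 (P1/RW1/US1/PS0)
  lvl2: tbl 0x4B, slot 22 ⇒ 0x24002 (P0/RW1/US0/PS0)
  ⇒ fault: PAGE_NOT_PRESENT  — 3 lookups

TLB: [["0xB8481E06", "0x48"]]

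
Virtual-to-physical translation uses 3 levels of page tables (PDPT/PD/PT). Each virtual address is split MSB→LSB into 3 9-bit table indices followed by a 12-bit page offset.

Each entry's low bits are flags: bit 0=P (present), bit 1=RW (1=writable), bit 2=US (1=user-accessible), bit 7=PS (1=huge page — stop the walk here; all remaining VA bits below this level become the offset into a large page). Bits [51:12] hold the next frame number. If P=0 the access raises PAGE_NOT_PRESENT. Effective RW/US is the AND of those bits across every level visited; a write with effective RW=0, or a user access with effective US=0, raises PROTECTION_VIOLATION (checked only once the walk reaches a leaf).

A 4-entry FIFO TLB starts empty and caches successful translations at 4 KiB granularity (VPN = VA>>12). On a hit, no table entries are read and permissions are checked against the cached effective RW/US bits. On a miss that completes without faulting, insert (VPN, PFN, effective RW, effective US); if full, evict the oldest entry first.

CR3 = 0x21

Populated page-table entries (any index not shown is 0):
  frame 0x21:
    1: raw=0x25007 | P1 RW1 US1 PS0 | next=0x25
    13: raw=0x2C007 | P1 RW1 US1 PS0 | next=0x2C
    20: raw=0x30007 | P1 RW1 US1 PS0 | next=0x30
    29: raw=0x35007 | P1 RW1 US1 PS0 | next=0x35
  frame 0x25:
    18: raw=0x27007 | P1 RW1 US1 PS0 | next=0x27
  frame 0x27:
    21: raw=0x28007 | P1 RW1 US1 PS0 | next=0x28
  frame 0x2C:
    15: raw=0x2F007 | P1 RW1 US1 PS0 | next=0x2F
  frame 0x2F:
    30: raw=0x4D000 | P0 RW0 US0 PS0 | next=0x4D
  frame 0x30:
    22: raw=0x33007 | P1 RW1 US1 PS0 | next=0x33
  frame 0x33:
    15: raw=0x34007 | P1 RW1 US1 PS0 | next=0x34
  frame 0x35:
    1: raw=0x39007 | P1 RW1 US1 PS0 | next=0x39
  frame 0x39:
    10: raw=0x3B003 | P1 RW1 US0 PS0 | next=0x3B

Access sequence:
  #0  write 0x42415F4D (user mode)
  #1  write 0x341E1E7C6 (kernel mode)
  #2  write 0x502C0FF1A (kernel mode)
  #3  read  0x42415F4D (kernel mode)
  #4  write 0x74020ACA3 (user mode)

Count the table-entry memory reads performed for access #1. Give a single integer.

Walk each access:
#0 VA=0x42415F4D (w,user):
  [0] read 0x21 idx=1: raw=0x25007 flags P=1 W=1 U=1 S=0
  [1] read 0x25 idx=18: raw=0x27007 flags P=1 W=1 U=1 S=0
  [2] read 0x27 idx=21: raw=0x28007 flags P=1 W=1 U=1 S=0
  ✓ 0x28F4D  — 3 lookups
#1 VA=0x341E1E7C6 (w,kernel):
  [0] read 0x21 idx=13: raw=0x2C007 flags P=1 W=1 U=1 S=0
  [1] read 0x2C idx=15: raw=0x2F007 flags P=1 W=1 U=1 S=0
  [2] read 0x2F idx=30: raw=0x4D000 flags P=0 W=0 U=0 S=0
  ⇒ fault: PAGE_NOT_PRESENT  — 3 lookups
#2 VA=0x502C0FF1A (w,kernel):
  [0] read 0x21 idx=20: raw=0x30007 flags P=1 W=1 U=1 S=0
  [1] read 0x30 idx=22: raw=0x33007 flags P=1 W=1 U=1 S=0
  [2] read 0x33 idx=15: raw=0x34007 flags P=1 W=1 U=1 S=0
  ✓ 0x34F1A  — 3 lookups
#3 VA=0x42415F4D (r,kernel):
  TLB hit vpn=0x42415 → PA=0x28F4D
#4 VA=0x74020ACA3 (w,user):
  [0] read 0x21 idx=29: raw=0x35007 flags P=1 W=1 U=1 S=0
  [1] read 0x35 idx=1: raw=0x39007 flags P=1 W=1 U=1 S=0
  [2] read 0x39 idx=10: raw=0x3B003 flags P=1 W=1 U=0 S=0
  ⇒ fault: PROTECTION_VIOLATION  — 3 lookups

Entries read for #1: 3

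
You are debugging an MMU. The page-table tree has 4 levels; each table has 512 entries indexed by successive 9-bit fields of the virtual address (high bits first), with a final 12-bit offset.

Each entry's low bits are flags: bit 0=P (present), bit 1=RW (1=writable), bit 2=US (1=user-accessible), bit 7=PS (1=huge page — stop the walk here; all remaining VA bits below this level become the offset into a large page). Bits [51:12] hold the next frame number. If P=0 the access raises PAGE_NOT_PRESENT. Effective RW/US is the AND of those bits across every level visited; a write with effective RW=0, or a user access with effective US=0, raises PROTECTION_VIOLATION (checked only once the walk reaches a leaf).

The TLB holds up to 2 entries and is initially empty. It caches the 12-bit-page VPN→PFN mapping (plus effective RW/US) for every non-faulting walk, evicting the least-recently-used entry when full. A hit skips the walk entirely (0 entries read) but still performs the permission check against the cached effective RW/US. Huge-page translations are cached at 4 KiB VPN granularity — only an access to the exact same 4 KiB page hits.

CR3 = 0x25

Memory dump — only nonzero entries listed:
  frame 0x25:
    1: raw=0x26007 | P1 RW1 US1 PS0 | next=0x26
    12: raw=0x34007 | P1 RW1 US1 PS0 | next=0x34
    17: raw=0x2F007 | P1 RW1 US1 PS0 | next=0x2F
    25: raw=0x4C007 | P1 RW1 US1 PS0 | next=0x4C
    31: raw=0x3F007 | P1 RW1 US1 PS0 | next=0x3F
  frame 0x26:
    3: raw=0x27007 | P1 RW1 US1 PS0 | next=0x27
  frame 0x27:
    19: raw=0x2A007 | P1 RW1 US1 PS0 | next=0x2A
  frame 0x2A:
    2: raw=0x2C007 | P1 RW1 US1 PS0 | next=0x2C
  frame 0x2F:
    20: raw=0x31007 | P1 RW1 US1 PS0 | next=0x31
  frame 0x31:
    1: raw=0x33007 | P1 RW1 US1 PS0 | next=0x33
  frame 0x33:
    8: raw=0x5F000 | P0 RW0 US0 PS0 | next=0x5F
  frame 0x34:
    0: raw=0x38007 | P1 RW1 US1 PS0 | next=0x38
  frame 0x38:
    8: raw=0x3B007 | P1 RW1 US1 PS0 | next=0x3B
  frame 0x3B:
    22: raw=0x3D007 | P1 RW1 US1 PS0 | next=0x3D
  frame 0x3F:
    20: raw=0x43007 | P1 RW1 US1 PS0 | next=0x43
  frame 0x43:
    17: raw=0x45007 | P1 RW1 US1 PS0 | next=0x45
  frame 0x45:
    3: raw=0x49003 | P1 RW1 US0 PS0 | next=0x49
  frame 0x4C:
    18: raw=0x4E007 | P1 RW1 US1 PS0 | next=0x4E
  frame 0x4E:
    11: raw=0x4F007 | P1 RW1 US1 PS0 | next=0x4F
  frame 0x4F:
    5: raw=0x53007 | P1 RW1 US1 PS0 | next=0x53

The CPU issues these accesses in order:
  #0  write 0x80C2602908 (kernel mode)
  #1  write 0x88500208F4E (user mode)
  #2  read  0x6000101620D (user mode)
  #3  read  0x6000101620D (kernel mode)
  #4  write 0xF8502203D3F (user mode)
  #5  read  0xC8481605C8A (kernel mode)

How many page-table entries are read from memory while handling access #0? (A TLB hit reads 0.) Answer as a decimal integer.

Trace:
#0 VA=0x80C2602908 (w,kernel):
  L0 @0x25[1] → 0x26007  P=1,RW=1,US=1,PS=0
  L1 @0x26[3] → 0x27007  P=1,RW=1,US=1,PS=0
  L2 @0x27[19] → 0x2A007  P=1,RW=1,US=1,PS=0
  L3 @0x2A[2] → 0x2C007  P=1,RW=1,US=1,PS=0
  ⇒ phys 0x2C908  [4 reads]
#1 VA=0x88500208F4E (w,user):
  L0 @0x25[17] → 0x2F007  P=1,RW=1,US=1,PS=0
  L1 @0x2F[20] → 0x31007  P=1,RW=1,US=1,PS=0
  L2 @0x31[1] → 0x33007  P=1,RW=1,US=1,PS=0
  L3 @0x33[8] → 0x5F000  P=0,RW=0,US=0,PS=0
  ✗ PAGE_NOT_PRESENT  [4 reads]
#2 VA=0x6000101620D (r,user):
  L0 @0x25[12] → 0x34007  P=1,RW=1,US=1,PS=0
  L1 @0x34[0] → 0x38007  P=1,RW=1,US=1,PS=0
  L2 @0x38[8] → 0x3B007  P=1,RW=1,US=1,PS=0
  L3 @0x3B[22] → 0x3D007  P=1,RW=1,US=1,PS=0
  ⇒ phys 0x3D20D  [4 reads]
#3 VA=0x6000101620D (r,kernel):
  TLB hit vpn=0x60001016 → PA=0x3D20D
#4 VA=0xF8502203D3F (w,user):
  L0 @0x25[31] → 0x3F007  P=1,RW=1,US=1,PS=0
  L1 @0x3F[20] → 0x43007  P=1,RW=1,US=1,PS=0
  L2 @0x43[17] → 0x45007  P=1,RW=1,US=1,PS=0
  L3 @0x45[3] → 0x49003  P=1,RW=1,US=0,PS=0
  ✗ PROTECTION_VIOLATION  [4 reads]
#5 VA=0xC8481605C8A (r,kernel):
  L0 @0x25[25] → 0x4C007  P=1,RW=1,US=1,PS=0
  L1 @0x4C[18] → 0x4E007  P=1,RW=1,US=1,PS=0
  L2 @0x4E[11] → 0x4F007  P=1,RW=1,US=1,PS=0
  L3 @0x4F[5] → 0x53007  P=1,RW=1,US=1,PS=0
  ⇒ phys 0x53C8A  [4 reads]

Entries read for #0: 4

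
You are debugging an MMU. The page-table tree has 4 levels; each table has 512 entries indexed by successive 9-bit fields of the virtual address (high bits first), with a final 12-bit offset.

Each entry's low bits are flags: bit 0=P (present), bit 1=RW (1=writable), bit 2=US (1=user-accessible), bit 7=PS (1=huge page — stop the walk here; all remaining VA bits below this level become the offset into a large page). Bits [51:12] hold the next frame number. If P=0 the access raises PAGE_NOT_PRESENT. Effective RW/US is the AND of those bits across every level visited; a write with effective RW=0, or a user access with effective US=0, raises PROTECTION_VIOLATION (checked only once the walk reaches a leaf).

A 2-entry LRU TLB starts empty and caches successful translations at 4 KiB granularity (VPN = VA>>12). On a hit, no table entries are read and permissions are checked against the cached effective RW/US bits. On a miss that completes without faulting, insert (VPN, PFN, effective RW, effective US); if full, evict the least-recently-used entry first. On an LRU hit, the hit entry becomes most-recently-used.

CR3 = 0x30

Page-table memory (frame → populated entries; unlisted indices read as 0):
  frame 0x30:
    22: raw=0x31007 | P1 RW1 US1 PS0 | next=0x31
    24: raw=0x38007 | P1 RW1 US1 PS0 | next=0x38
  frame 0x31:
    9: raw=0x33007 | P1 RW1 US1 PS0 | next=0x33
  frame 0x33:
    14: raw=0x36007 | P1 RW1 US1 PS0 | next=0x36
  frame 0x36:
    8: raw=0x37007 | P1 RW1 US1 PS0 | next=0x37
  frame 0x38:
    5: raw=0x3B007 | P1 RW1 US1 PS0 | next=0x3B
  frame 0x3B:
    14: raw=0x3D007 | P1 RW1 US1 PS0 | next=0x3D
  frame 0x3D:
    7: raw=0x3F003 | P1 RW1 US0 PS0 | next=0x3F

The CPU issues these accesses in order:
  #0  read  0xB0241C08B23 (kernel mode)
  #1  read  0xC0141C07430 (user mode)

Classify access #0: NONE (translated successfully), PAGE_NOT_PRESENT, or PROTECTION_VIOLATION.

Walk each access:
#0 VA=0xB0241C08B23 (r,kernel):
  L0: frame=0x30 idx=22 entry=0x31007 [P=1 RW=1 US=1 PS=0]
  L1: frame=0x31 idx=9 entry=0x33007 [P=1 RW=1 US=1 PS=0]
  L2: frame=0x33 idx=14 entry=0x36007 [P=1 RW=1 US=1 PS=0]
  L3: frame=0x36 idx=8 entry=0x37007 [P=1 RW=1 US=1 PS=0]
  ✓ 0x37B23  — 4 lookups
#1 VA=0xC0141C07430 (r,user):
  L0: frame=0x30 idx=24 entry=0x38007 [P=1 RW=1 US=1 PS=0]
  L1: frame=0x38 idx=5 entry=0x3B007 [P=1 RW=1 US=1 PS=0]
  L2: frame=0x3B idx=14 entry=0x3D007 [P=1 RW=1 US=1 PS=0]
  L3: frame=0x3D idx=7 entry=0x3F003 [P=1 RW=1 US=0 PS=0]
  ✗ PROTECTION_VIOLATION  [4 reads]

Access #0 fault: NONE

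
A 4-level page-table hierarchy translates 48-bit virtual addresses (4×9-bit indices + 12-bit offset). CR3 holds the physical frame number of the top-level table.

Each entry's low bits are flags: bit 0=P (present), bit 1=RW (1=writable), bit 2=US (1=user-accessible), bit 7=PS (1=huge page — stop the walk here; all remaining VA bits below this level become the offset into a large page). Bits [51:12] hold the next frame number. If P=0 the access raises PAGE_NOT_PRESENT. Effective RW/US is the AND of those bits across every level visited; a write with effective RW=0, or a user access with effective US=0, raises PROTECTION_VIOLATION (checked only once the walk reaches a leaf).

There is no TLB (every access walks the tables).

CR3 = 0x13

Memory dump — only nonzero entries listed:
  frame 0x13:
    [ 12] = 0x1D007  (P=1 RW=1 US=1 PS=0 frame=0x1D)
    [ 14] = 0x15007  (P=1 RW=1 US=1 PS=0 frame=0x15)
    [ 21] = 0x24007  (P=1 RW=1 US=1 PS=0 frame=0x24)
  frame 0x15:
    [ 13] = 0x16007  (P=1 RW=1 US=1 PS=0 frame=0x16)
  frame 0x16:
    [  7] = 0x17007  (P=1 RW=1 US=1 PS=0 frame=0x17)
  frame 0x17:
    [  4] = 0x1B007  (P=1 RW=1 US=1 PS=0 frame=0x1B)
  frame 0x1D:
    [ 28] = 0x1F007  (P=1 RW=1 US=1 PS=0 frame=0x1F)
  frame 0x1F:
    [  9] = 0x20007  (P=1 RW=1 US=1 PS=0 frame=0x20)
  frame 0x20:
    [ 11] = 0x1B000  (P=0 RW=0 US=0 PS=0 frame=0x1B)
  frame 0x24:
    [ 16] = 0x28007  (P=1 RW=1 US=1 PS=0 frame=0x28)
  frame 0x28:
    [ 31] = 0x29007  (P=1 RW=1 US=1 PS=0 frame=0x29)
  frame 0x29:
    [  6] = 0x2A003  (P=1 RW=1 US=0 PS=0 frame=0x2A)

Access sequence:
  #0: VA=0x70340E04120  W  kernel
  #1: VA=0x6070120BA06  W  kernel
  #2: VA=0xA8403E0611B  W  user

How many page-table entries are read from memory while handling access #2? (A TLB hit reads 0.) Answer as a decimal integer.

Per-access translation:
#0 VA=0x70340E04120 (w,kernel):
  [0] read 0x13 idx=14: raw=0x15007 flags P=1 W=1 U=1 S=0
  [1] read 0x15 idx=13: raw=0x16007 flags P=1 W=1 U=1 S=0
  [2] read 0x16 idx=7: raw=0x17007 flags P=1 W=1 U=1 S=0
  [3] read 0x17 idx=4: raw=0x1B007 flags P=1 W=1 U=1 S=0
  ✓ 0x1B120  — 4 lookups
#1 VA=0x6070120BA06 (w,kernel):
  [0] read 0x13 idx=12: raw=0x1D007 flags P=1 W=1 U=1 S=0
  [1] read 0x1D idx=28: raw=0x1F007 flags P=1 W=1 U=1 S=0
  [2] read 0x1F idx=9: raw=0x20007 flags P=1 W=1 U=1 S=0
  [3] read 0x20 idx=11: raw=0x1B000 flags P=0 W=0 U=0 S=0
  ✗ PAGE_NOT_PRESENT  [4 reads]
#2 VA=0xA8403E0611B (w,user):
  [0] read 0x13 idx=21: raw=0x24007 flags P=1 W=1 U=1 S=0
  [1] read 0x24 idx=16: raw=0x28007 flags P=1 W=1 U=1 S=0
  [2] read 0x28 idx=31: raw=0x29007 flags P=1 W=1 U=1 S=0
  [3] read 0x29 idx=6: raw=0x2A003 flags P=1 W=1 U=0 S=0
  ✗ PROTECTION_VIOLATION  [4 reads]

Entries read for #2: 4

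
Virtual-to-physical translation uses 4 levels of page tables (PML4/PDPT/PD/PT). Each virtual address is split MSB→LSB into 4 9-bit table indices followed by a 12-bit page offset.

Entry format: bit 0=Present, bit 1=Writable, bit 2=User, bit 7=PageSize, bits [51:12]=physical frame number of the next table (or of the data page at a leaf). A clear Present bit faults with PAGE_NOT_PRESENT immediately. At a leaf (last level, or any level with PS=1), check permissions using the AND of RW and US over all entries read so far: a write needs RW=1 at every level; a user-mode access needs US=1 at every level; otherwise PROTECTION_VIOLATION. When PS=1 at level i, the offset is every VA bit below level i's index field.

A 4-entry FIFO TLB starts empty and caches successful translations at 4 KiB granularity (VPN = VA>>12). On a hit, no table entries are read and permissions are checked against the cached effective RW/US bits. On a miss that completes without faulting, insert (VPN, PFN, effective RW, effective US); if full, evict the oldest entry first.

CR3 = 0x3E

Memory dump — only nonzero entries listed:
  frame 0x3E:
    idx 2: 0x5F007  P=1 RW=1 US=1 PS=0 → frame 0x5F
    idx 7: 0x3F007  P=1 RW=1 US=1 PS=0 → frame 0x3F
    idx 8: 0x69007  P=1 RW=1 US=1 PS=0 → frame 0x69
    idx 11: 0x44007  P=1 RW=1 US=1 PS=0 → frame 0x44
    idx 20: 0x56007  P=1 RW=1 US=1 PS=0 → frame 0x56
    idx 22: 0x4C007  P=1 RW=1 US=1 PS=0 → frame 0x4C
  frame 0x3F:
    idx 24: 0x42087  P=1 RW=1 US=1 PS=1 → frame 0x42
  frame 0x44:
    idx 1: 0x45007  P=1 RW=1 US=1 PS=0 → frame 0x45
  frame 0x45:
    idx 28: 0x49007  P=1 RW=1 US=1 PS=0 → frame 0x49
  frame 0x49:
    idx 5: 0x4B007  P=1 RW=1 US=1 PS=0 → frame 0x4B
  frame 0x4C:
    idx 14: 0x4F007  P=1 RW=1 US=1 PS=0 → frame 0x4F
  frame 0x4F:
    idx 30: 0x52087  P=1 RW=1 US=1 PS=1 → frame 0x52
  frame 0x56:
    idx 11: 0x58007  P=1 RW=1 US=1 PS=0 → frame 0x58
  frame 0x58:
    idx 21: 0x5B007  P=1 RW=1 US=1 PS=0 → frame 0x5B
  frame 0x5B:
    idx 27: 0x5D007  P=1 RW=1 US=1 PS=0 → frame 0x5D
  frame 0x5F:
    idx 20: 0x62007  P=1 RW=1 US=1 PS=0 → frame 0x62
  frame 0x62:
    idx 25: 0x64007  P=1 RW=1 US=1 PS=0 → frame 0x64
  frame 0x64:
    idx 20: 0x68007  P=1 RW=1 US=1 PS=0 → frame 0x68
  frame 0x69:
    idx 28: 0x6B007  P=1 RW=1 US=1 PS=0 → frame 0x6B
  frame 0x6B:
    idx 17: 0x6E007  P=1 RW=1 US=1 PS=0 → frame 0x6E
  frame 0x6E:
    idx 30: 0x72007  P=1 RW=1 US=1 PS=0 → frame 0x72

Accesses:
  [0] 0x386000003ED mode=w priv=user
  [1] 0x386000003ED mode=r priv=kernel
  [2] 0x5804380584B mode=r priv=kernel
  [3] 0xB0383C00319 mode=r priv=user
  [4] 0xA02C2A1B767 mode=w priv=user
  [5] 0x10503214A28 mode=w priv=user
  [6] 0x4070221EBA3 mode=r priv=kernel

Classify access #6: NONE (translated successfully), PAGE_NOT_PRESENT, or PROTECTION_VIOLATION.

Trace:
#0 VA=0x386000003ED (w,user):
  L0 @0x3E[7] → 0x3F007  P=1,RW=1,US=1,PS=0
  L1 @0x3F[24] → 0x42087  P=1,RW=1,US=1,PS=1
  ⇒ phys 0x423ED (huge @L1)  [2 reads]
#1 VA=0x386000003ED (r,kernel):
  TLB hit vpn=0x38600000 → PA=0x423ED
#2 VA=0x5804380584B (r,kernel):
  L0 @0x3E[11] → 0x44007  P=1,RW=1,US=1,PS=0
  L1 @0x44[1] → 0x45007  P=1,RW=1,US=1,PS=0
  L2 @0x45[28] → 0x49007  P=1,RW=1,US=1,PS=0
  L3 @0x49[5] → 0x4B007  P=1,RW=1,US=1,PS=0
  ⇒ phys 0x4B84B  [4 reads]
#3 VA=0xB0383C00319 (r,user):
  L0 @0x3E[22] → 0x4C007  P=1,RW=1,US=1,PS=0
  L1 @0x4C[14] → 0x4F007  P=1,RW=1,US=1,PS=0
  L2 @0x4F[30] → 0x52087  P=1,RW=1,US=1,PS=1
  ⇒ phys 0x52319 (huge @L2)  [3 reads]
#4 VA=0xA02C2A1B767 (w,user):
  L0 @0x3E[20] → 0x56007  P=1,RW=1,US=1,PS=0
  L1 @0x56[11] → 0x58007  P=1,RW=1,US=1,PS=0
  L2 @0x58[21] → 0x5B007  P=1,RW=1,US=1,PS=0
  L3 @0x5B[27] → 0x5D007  P=1,RW=1,US=1,PS=0
  ⇒ phys 0x5D767  [4 reads]
#5 VA=0x10503214A28 (w,user):
  L0 @0x3E[2] → 0x5F007  P=1,RW=1,US=1,PS=0
  L1 @0x5F[20] → 0x62007  P=1,RW=1,US=1,PS=0
  L2 @0x62[25] → 0x64007  P=1,RW=1,US=1,PS=0
  L3 @0x64[20] → 0x68007  P=1,RW=1,US=1,PS=0
  ⇒ phys 0x68A28  [4 reads]
#6 VA=0x4070221EBA3 (r,kernel):
  L0 @0x3E[8] → 0x69007  P=1,RW=1,US=1,PS=0
  L1 @0x69[28] → 0x6B007  P=1,RW=1,US=1,PS=0
  L2 @0x6B[17] → 0x6E007  P=1,RW=1,US=1,PS=0
  L3 @0x6E[30] → 0x72007  P=1,RW=1,US=1,PS=0
  ⇒ phys 0x72BA3  [4 reads]

Access #6 fault: NONE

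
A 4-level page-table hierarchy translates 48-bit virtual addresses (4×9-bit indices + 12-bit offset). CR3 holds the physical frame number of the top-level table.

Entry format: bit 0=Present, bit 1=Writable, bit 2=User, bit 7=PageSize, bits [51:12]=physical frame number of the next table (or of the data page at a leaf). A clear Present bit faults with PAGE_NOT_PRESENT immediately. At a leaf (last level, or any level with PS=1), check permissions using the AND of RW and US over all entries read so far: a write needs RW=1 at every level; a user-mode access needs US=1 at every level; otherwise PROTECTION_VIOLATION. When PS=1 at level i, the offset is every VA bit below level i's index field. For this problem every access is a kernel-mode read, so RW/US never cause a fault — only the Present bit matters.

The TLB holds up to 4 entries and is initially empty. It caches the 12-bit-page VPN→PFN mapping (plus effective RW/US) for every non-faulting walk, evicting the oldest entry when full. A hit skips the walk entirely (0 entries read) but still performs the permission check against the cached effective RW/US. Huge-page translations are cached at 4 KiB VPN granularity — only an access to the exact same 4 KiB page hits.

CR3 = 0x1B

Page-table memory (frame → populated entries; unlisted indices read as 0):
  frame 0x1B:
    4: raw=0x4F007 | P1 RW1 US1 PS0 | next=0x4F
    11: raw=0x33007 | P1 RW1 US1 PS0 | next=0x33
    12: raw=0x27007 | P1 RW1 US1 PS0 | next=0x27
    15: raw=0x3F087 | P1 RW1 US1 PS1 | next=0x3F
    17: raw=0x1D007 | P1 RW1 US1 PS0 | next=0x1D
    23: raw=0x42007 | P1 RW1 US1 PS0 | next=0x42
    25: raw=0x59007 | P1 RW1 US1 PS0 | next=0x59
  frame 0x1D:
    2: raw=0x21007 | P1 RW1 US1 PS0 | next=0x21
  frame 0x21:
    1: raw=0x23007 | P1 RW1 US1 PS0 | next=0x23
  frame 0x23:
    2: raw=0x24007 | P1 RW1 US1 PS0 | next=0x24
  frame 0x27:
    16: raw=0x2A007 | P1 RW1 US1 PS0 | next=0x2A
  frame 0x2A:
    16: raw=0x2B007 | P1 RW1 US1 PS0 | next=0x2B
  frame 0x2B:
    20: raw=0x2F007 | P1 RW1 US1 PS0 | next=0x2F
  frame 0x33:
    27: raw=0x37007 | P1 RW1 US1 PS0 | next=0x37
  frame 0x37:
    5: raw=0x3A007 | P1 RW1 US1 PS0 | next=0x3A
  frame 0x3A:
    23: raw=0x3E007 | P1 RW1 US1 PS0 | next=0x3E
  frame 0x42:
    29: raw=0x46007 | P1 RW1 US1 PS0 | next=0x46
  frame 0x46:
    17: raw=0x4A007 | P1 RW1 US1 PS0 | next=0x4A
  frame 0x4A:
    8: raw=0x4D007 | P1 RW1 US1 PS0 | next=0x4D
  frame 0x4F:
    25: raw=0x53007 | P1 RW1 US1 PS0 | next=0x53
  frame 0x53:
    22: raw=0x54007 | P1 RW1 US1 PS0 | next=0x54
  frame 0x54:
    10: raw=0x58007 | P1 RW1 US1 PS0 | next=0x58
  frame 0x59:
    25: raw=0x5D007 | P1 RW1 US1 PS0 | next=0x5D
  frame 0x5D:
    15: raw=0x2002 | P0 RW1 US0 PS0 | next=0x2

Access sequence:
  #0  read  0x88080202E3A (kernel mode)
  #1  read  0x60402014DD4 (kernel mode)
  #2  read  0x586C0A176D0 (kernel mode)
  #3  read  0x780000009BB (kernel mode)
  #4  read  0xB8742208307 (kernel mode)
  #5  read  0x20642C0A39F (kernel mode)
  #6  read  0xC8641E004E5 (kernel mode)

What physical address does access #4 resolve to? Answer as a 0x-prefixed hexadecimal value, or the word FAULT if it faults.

Per-access translation:
#0 VA=0x88080202E3A (r,kernel):
  L0: frame=0x1B idx=17 entry=0x1D007 [P=1 RW=1 US=1 PS=0]
  L1: frame=0x1D idx=2 entry=0x21007 [P=1 RW=1 US=1 PS=0]
  L2: frame=0x21 idx=1 entry=0x23007 [P=1 RW=1 US=1 PS=0]
  L3: frame=0x23 idx=2 entry=0x24007 [P=1 RW=1 US=1 PS=0]
  ✓ 0x24E3A  — 4 lookups
#1 VA=0x60402014DD4 (r,kernel):
  L0: frame=0x1B idx=12 entry=0x27007 [P=1 RW=1 US=1 PS=0]
  L1: frame=0x27 idx=16 entry=0x2A007 [P=1 RW=1 US=1 PS=0]
  L2: frame=0x2A idx=16 entry=0x2B007 [P=1 RW=1 US=1 PS=0]
  L3: frame=0x2B idx=20 entry=0x2F007 [P=1 RW=1 US=1 PS=0]
  ✓ 0x2FDD4  — 4 lookups
#2 VA=0x586C0A176D0 (r,kernel):
  L0: frame=0x1B idx=11 entry=0x33007 [P=1 RW=1 US=1 PS=0]
  L1: frame=0x33 idx=27 entry=0x37007 [P=1 RW=1 US=1 PS=0]
  L2: frame=0x37 idx=5 entry=0x3A007 [P=1 RW=1 US=1 PS=0]
  L3: frame=0x3A idx=23 entry=0x3E007 [P=1 RW=1 US=1 PS=0]
  ✓ 0x3E6D0  — 4 lookups
#3 VA=0x780000009BB (r,kernel):
  L0: frame=0x1B idx=15 entry=0x3F087 [P=1 RW=1 US=1 PS=1]
  ✓ 0x3F9BB (huge @L0)  — 1 lookups
#4 VA=0xB8742208307 (r,kernel):
  L0: frame=0x1B idx=23 entry=0x42007 [P=1 RW=1 US=1 PS=0]
  L1: frame=0x42 idx=29 entry=0x46007 [P=1 RW=1 US=1 PS=0]
  L2: frame=0x46 idx=17 entry=0x4A007 [P=1 RW=1 US=1 PS=0]
  L3: frame=0x4A idx=8 entry=0x4D007 [P=1 RW=1 US=1 PS=0]
  ✓ 0x4D307  — 4 lookups
#5 VA=0x20642C0A39F (r,kernel):
  L0: frame=0x1B idx=4 entry=0x4F007 [P=1 RW=1 US=1 PS=0]
  L1: frame=0x4F idx=25 entry=0x53007 [P=1 RW=1 US=1 PS=0]
  L2: frame=0x53 idx=22 entry=0x54007 [P=1 RW=1 US=1 PS=0]
  L3: frame=0x54 idx=10 entry=0x58007 [P=1 RW=1 US=1 PS=0]
  ✓ 0x5839F  — 4 lookups
#6 VA=0xC8641E004E5 (r,kernel):
  L0: frame=0x1B idx=25 entry=0x59007 [P=1 RW=1 US=1 PS=0]
  L1: frame=0x59 idx=25 entry=0x5D007 [P=1 RW=1 US=1 PS=0]
  L2: frame=0x5D idx=15 entry=0x2002 [P=0 RW=1 US=0 PS=0]
  → PAGE_NOT_PRESENT  (3 entries read)

Access #4 PA: 0x4D307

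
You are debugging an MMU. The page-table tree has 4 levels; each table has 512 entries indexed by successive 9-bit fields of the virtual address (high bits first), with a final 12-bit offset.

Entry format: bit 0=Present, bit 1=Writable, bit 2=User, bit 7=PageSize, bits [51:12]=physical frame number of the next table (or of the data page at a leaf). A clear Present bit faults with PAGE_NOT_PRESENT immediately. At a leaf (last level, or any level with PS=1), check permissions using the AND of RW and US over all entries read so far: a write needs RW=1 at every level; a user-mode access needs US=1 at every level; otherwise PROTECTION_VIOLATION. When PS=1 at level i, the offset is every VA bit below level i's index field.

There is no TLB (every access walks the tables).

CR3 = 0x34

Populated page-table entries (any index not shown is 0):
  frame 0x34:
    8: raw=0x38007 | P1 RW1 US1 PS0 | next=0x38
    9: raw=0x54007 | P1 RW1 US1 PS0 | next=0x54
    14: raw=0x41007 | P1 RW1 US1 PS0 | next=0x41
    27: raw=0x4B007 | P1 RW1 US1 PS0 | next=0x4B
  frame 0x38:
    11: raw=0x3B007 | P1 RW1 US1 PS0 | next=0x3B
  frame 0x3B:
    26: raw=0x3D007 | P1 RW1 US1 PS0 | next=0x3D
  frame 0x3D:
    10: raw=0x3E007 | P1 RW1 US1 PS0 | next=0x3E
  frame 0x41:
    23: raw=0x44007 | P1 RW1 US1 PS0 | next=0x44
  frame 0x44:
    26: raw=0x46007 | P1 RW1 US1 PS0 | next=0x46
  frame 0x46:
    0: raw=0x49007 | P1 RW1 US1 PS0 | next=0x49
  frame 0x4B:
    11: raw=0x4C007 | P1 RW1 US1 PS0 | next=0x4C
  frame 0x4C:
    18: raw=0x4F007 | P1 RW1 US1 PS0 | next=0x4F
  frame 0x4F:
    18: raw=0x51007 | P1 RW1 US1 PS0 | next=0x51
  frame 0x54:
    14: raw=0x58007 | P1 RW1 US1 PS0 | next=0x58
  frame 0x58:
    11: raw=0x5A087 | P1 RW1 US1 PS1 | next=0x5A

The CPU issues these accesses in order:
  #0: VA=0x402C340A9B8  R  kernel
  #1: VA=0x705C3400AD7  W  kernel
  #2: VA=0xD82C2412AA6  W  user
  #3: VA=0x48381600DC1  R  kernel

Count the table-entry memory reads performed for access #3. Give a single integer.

Walk each access:
#0 VA=0x402C340A9B8 (r,kernel):
  lvl0: tbl 0x34, slot 8 ⇒ 0x38007 (P1/RW1/US1/PS0)
  lvl1: tbl 0x38, slot 11 ⇒ 0x3B007 (P1/RW1/US1/PS0)
  lvl2: tbl 0x3B, slot 26 ⇒ 0x3D007 (P1/RW1/US1/PS0)
  lvl3: tbl 0x3D, slot 10 ⇒ 0x3E007 (P1/RW1/US1/PS0)
  ✓ 0x3E9B8  — 4 lookups
#1 VA=0x705C3400AD7 (w,kernel):
  lvl0: tbl 0x34, slot 14 ⇒ 0x41007 (P1/RW1/US1/PS0)
  lvl1: tbl 0x41, slot 23 ⇒ 0x44007 (P1/RW1/US1/PS0)
  lvl2: tbl 0x44, slot 26 ⇒ 0x46007 (P1/RW1/US1/PS0)
  lvl3: tbl 0x46, slot 0 ⇒ 0x49007 (P1/RW1/US1/PS0)
  ✓ 0x49AD7  — 4 lookups
#2 VA=0xD82C2412AA6 (w,user):
  lvl0: tbl 0x34, slot 27 ⇒ 0x4B007 (P1/RW1/US1/PS0)
  lvl1: tbl 0x4B, slot 11 ⇒ 0x4C007 (P1/RW1/US1/PS0)
  lvl2: tbl 0x4C, slot 18 ⇒ 0x4F007 (P1/RW1/US1/PS0)
  lvl3: tbl 0x4F, slot 18 ⇒ 0x51007 (P1/RW1/US1/PS0)
  ✓ 0x51AA6  — 4 lookups
#3 VA=0x48381600DC1 (r,kernel):
  lvl0: tbl 0x34, slot 9 ⇒ 0x54007 (P1/RW1/US1/PS0)
  lvl1: tbl 0x54, slot 14 ⇒ 0x58007 (P1/RW1/US1/PS0)
  lvl2: tbl 0x58, slot 11 ⇒ 0x5A087 (P1/RW1/US1/PS1)
  ✓ 0x5ADC1 (huge @L2)  — 3 lookups

Entries read for #3: 3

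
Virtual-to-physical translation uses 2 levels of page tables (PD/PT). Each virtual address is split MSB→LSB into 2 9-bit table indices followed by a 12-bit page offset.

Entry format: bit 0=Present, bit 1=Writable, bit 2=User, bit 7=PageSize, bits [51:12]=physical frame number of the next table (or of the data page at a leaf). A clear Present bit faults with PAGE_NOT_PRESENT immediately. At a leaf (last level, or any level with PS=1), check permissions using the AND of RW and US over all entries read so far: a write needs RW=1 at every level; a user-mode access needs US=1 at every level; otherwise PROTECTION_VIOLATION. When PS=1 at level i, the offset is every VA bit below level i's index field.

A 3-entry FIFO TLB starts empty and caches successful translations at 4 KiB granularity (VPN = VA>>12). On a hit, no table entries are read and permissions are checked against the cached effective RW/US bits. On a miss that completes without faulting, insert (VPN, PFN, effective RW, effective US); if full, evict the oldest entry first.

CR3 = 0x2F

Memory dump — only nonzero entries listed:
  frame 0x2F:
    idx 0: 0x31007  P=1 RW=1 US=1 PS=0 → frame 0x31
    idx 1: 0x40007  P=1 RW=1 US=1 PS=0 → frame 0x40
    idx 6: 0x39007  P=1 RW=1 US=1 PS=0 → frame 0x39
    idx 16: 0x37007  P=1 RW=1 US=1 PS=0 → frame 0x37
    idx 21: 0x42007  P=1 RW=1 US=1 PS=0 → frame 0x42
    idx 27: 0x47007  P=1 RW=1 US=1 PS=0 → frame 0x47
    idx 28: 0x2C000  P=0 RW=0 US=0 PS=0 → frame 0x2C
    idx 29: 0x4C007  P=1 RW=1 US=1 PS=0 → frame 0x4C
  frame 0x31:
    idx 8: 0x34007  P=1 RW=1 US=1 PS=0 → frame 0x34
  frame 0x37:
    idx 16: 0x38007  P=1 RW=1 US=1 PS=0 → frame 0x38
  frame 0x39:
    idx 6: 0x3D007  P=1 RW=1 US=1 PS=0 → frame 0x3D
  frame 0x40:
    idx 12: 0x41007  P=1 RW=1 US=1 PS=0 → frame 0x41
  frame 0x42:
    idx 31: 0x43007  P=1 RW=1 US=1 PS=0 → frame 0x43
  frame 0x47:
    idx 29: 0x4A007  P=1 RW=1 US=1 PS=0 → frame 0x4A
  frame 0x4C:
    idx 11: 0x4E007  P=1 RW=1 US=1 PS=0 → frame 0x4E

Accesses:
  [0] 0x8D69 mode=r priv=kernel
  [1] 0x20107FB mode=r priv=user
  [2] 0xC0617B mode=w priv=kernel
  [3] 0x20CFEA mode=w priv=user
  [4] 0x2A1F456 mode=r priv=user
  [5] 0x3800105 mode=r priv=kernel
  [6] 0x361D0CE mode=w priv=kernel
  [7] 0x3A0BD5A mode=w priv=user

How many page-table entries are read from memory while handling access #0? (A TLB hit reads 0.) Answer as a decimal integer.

Trace:
#0 VA=0x8D69 (r,kernel):
  [0] read 0x2F idx=0: raw=0x31007 flags P=1 W=1 U=1 S=0
  [1] read 0x31 idx=8: raw=0x34007 flags P=1 W=1 U=1 S=0
  ⇒ phys 0x34D69  [2 reads]
#1 VA=0x20107FB (r,user):
  [0] read 0x2F idx=16: raw=0x37007 flags P=1 W=1 U=1 S=0
  [1] read 0x37 idx=16: raw=0x38007 flags P=1 W=1 U=1 S=0
  ⇒ phys 0x387FB  [2 reads]
#2 VA=0xC0617B (w,kernel):
  [0] read 0x2F idx=6: raw=0x39007 flags P=1 W=1 U=1 S=0
  [1] read 0x39 idx=6: raw=0x3D007 flags P=1 W=1 U=1 S=0
  ⇒ phys 0x3D17B  [2 reads]
#3 VA=0x20CFEA (w,user):
  [0] read 0x2F idx=1: raw=0x40007 flags P=1 W=1 U=1 S=0
  [1] read 0x40 idx=12: raw=0x41007 flags P=1 W=1 U=1 S=0
  ⇒ phys 0x41FEA  [2 reads]
#4 VA=0x2A1F456 (r,user):
  [0] read 0x2F idx=21: raw=0x42007 flags P=1 W=1 U=1 S=0
  [1] read 0x42 idx=31: raw=0x43007 flags P=1 W=1 U=1 S=0
  ⇒ phys 0x43456  [2 reads]
#5 VA=0x3800105 (r,kernel):
  [0] read 0x2F idx=28: raw=0x2C000 flags P=0 W=0 U=0 S=0
  ⇒ fault: PAGE_NOT_PRESENT  — 1 lookups
#6 VA=0x361D0CE (w,kernel):
  [0] read 0x2F idx=27: raw=0x47007 flags P=1 W=1 U=1 S=0
  [1] read 0x47 idx=29: raw=0x4A007 flags P=1 W=1 U=1 S=0
  ⇒ phys 0x4A0CE  [2 reads]
#7 VA=0x3A0BD5A (w,user):
  [0] read 0x2F idx=29: raw=0x4C007 flags P=1 W=1 U=1 S=0
  [1] read 0x4C idx=11: raw=0x4E007 flags P=1 W=1 U=1 S=0
  ⇒ phys 0x4ED5A  [2 reads]

Entries read for #0: 2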